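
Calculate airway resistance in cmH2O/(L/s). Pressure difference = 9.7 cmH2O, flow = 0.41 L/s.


R = dP / flow
R = 9.7 / 0.41
R = 23.66 cmH2O/(L/s)


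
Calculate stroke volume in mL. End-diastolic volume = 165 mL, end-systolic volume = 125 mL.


SV = EDV - ESV
SV = 165 - 125
SV = 40 mL


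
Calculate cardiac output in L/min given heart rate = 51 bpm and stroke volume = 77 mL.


CO = HR * SV
CO = 51 * 77 / 1000
CO = 3.927 L/min


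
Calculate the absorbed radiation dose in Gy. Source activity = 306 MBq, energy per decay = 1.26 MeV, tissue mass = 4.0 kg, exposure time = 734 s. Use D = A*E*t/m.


A = 306 MBq = 3.0600e+08 Bq
E = 1.26 MeV = 2.01852e-13 J
D = A*E*t/m = 3.0600e+08*2.01852e-13*734/4.0
D = 0.01133 Gy


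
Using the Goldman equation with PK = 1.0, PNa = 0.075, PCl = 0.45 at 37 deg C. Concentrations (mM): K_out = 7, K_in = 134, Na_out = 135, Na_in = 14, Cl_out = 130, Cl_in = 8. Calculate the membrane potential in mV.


Vm = (RT/F)*ln((PK*Ko + PNa*Nao + PCl*Cli)/(PK*Ki + PNa*Nai + PCl*Clo))
Numer = 20.725, Denom = 193.55
Vm = -59.71 mV


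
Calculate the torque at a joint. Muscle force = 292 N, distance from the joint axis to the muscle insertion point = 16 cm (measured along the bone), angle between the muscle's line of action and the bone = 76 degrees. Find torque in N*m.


Torque = F * d * sin(theta)   (moment arm = d*sin(theta))
d = 16 cm = 0.16 m
Torque = 292 * 0.16 * sin(76)
Torque = 45.33 N*m


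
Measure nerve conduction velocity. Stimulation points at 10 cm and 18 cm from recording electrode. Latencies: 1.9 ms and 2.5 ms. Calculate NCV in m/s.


Distance = (18 - 10) / 100 = 0.08 m
dt = (2.5 - 1.9) / 1000 = 6.0000e-04 s
NCV = dist / dt = 133.3 m/s


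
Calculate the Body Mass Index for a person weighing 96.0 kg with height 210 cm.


BMI = weight / height^2
height = 210 cm = 2.1 m
BMI = 96.0 / 2.1^2
BMI = 21.77 kg/m^2


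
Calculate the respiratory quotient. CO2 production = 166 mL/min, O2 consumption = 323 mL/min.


RQ = VCO2 / VO2
RQ = 166 / 323
RQ = 0.5139


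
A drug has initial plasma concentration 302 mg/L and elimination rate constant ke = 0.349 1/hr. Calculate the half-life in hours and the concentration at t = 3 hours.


t_half = ln(2) / ke = 0.693147 / 0.349 = 1.986 hr
C(t) = C0 * exp(-ke*t) = 302 * exp(-0.349*3)
C(3) = 106 mg/L


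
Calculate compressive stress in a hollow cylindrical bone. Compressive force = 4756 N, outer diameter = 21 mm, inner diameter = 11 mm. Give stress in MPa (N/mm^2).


A = pi*(r_o^2 - r_i^2)
r_o = 10.5 mm, r_i = 5.5 mm
A = 251.327 mm^2
sigma = F/A = 4756 / 251.327
sigma = 18.92 MPa


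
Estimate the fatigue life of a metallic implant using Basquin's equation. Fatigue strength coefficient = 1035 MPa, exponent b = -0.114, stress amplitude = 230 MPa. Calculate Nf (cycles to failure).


sigma_a = sigma_f' * (2Nf)^b
2Nf = (sigma_a/sigma_f')^(1/b)
2Nf = (230/1035)^(1/-0.114)
2Nf = 536950.6
Nf = 2.685e+05


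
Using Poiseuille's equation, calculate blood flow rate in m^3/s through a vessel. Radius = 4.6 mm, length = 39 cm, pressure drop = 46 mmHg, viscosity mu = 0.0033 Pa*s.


Q = pi*r^4*dP / (8*mu*L)
r = 0.0046 m, L = 0.39 m
dP = 46 mmHg = 6132.812 Pa
Q = 8.3786e-04 m^3/s


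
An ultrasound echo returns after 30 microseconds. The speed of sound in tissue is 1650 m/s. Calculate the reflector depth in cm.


depth = c * t / 2
t = 30 us = 3.0000e-05 s
depth = 1650 * 3.0000e-05 / 2
depth = 0.02475 m = 2.475 cm


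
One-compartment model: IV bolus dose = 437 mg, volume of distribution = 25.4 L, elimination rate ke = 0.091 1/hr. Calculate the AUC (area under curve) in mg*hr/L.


C0 = Dose/Vd = 437/25.4 = 17.2047 mg/L
AUC = C0/ke = 17.2047/0.091
AUC = 189.1 mg*hr/L


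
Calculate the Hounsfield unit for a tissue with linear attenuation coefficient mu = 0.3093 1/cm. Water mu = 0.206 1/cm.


HU = ((mu_tissue - mu_water) / mu_water) * 1000
HU = ((0.3093 - 0.206) / 0.206) * 1000
HU = 501.5


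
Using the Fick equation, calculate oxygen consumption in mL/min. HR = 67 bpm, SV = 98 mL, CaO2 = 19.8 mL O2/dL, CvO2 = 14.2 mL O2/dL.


CO = HR*SV = 67*98/1000 = 6.566 L/min
a-v O2 diff = 19.8 - 14.2 = 5.6 mL/dL
VO2 = CO * (CaO2-CvO2) * 10 dL/L
VO2 = 6.566 * 5.6 * 10
VO2 = 367.7 mL/min


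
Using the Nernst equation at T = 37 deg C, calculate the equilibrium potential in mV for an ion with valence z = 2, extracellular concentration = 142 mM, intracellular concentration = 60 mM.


E = (RT/(zF)) * ln(C_out/C_in)
T = 37 + 273.15 = 310.15 K
E = (8.314 * 310.15 / (2 * 96485)) * ln(142/60)
E = 11.51 mV


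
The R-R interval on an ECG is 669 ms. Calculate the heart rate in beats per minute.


HR = 60 / RR_interval(s)
RR = 669 ms = 0.669 s
HR = 60 / 0.669 = 89.69 bpm


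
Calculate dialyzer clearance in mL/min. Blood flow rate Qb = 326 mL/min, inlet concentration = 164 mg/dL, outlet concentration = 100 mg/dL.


K = Qb * (Cb_in - Cb_out) / Cb_in
K = 326 * (164 - 100) / 164
K = 127.2 mL/min


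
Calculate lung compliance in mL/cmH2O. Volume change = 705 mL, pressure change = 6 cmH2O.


C = dV / dP
C = 705 / 6
C = 117.5 mL/cmH2O


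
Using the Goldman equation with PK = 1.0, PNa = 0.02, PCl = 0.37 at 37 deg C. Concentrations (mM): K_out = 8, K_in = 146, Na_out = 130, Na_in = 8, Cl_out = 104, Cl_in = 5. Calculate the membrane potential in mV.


Vm = (RT/F)*ln((PK*Ko + PNa*Nao + PCl*Cli)/(PK*Ki + PNa*Nai + PCl*Clo))
Numer = 12.45, Denom = 184.64
Vm = -72.07 mV


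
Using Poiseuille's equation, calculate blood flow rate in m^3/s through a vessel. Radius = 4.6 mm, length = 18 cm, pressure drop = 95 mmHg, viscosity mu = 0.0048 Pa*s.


Q = pi*r^4*dP / (8*mu*L)
r = 0.0046 m, L = 0.18 m
dP = 95 mmHg = 12665.59 Pa
Q = 0.002578 m^3/s


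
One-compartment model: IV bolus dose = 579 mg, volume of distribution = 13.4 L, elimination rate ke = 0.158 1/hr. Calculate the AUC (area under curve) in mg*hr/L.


C0 = Dose/Vd = 579/13.4 = 43.209 mg/L
AUC = C0/ke = 43.209/0.158
AUC = 273.5 mg*hr/L


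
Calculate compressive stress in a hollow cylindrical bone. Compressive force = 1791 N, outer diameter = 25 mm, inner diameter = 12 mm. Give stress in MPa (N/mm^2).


A = pi*(r_o^2 - r_i^2)
r_o = 12.5 mm, r_i = 6 mm
A = 377.777 mm^2
sigma = F/A = 1791 / 377.777
sigma = 4.741 MPa


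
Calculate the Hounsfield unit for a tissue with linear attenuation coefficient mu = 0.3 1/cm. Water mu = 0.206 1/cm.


HU = ((mu_tissue - mu_water) / mu_water) * 1000
HU = ((0.3 - 0.206) / 0.206) * 1000
HU = 456.3


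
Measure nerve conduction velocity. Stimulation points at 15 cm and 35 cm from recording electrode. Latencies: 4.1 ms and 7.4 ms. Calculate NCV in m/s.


Distance = (35 - 15) / 100 = 0.2 m
dt = (7.4 - 4.1) / 1000 = 0.0033 s
NCV = dist / dt = 60.61 m/s


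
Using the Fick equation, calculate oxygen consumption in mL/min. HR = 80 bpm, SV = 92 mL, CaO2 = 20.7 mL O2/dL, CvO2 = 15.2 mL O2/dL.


CO = HR*SV = 80*92/1000 = 7.36 L/min
a-v O2 diff = 20.7 - 15.2 = 5.5 mL/dL
VO2 = CO * (CaO2-CvO2) * 10 dL/L
VO2 = 7.36 * 5.5 * 10
VO2 = 404.8 mL/min


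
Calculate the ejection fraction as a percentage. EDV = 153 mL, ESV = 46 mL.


SV = EDV - ESV = 153 - 46 = 107 mL
EF = SV/EDV * 100 = 107/153 * 100
EF = 69.93%


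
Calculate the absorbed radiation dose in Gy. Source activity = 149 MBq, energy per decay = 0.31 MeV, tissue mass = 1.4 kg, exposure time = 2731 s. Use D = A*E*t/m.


A = 149 MBq = 1.4900e+08 Bq
E = 0.31 MeV = 4.9662e-14 J
D = A*E*t/m = 1.4900e+08*4.9662e-14*2731/1.4
D = 0.01443 Gy


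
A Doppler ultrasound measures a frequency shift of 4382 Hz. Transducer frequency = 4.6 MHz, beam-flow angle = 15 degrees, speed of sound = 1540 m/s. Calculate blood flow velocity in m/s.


v = fd * c / (2 * f0 * cos(theta))
v = 4382 * 1540 / (2 * 4.6000e+06 * cos(15))
v = 0.7594 m/s


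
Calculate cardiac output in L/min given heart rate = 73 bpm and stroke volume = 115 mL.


CO = HR * SV
CO = 73 * 115 / 1000
CO = 8.395 L/min


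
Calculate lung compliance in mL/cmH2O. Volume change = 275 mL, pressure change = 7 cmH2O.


C = dV / dP
C = 275 / 7
C = 39.29 mL/cmH2O


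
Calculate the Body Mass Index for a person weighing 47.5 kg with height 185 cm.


BMI = weight / height^2
height = 185 cm = 1.85 m
BMI = 47.5 / 1.85^2
BMI = 13.88 kg/m^2


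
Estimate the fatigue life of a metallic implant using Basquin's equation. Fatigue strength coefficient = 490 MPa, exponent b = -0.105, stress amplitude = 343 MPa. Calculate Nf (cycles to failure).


sigma_a = sigma_f' * (2Nf)^b
2Nf = (sigma_a/sigma_f')^(1/b)
2Nf = (343/490)^(1/-0.105)
2Nf = 29.871481
Nf = 14.94


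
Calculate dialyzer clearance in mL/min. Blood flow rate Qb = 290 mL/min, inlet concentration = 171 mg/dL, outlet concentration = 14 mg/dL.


K = Qb * (Cb_in - Cb_out) / Cb_in
K = 290 * (171 - 14) / 171
K = 266.3 mL/min


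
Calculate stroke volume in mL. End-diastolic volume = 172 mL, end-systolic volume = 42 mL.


SV = EDV - ESV
SV = 172 - 42
SV = 130 mL


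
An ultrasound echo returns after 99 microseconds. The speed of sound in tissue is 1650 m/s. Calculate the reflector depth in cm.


depth = c * t / 2
t = 99 us = 9.9000e-05 s
depth = 1650 * 9.9000e-05 / 2
depth = 0.081675 m = 8.1675 cm


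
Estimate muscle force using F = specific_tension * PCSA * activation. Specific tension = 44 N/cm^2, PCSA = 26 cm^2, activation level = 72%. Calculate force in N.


F = sigma * PCSA * activation
F = 44 * 26 * 0.72
F = 823.7 N


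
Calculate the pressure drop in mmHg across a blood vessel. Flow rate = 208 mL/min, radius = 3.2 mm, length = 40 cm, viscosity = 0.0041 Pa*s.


dP = 8*mu*L*Q / (pi*r^4)
Q = 208 mL/min = 3.46667e-06 m^3/s
dP = 138.069 Pa = 138.069 / 133.322 mmHg = 1.036 mmHg


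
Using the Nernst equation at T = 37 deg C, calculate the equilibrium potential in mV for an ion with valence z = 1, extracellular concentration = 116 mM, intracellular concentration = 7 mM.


E = (RT/(zF)) * ln(C_out/C_in)
T = 37 + 273.15 = 310.15 K
E = (8.314 * 310.15 / (1 * 96485)) * ln(116/7)
E = 75.04 mV


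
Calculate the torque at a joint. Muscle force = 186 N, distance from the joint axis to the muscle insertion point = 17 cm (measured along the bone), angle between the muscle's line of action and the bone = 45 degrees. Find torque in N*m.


Torque = F * d * sin(theta)   (moment arm = d*sin(theta))
d = 17 cm = 0.17 m
Torque = 186 * 0.17 * sin(45)
Torque = 22.36 N*m


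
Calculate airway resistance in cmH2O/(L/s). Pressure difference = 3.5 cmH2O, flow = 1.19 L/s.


R = dP / flow
R = 3.5 / 1.19
R = 2.941 cmH2O/(L/s)


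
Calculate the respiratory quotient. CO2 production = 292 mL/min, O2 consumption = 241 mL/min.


RQ = VCO2 / VO2
RQ = 292 / 241
RQ = 1.212


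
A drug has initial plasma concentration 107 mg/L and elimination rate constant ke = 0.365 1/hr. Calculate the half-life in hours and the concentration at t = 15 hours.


t_half = ln(2) / ke = 0.693147 / 0.365 = 1.899 hr
C(t) = C0 * exp(-ke*t) = 107 * exp(-0.365*15)
C(15) = 0.4484 mg/L


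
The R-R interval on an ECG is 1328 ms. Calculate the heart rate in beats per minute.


HR = 60 / RR_interval(s)
RR = 1328 ms = 1.328 s
HR = 60 / 1.328 = 45.18 bpm


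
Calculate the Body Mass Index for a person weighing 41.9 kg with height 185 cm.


BMI = weight / height^2
height = 185 cm = 1.85 m
BMI = 41.9 / 1.85^2
BMI = 12.24 kg/m^2


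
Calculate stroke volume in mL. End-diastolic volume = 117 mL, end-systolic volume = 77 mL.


SV = EDV - ESV
SV = 117 - 77
SV = 40 mL


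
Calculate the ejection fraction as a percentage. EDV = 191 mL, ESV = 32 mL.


SV = EDV - ESV = 191 - 32 = 159 mL
EF = SV/EDV * 100 = 159/191 * 100
EF = 83.25%


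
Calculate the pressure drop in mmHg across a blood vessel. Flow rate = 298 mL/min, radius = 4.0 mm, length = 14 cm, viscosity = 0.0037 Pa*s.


dP = 8*mu*L*Q / (pi*r^4)
Q = 298 mL/min = 4.96667e-06 m^3/s
dP = 25.5915 Pa = 25.5915 / 133.322 mmHg = 0.192 mmHg


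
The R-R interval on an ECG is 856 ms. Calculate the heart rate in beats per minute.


HR = 60 / RR_interval(s)
RR = 856 ms = 0.856 s
HR = 60 / 0.856 = 70.09 bpm


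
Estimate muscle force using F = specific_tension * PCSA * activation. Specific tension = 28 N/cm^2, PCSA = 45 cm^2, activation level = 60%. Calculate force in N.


F = sigma * PCSA * activation
F = 28 * 45 * 0.6
F = 756 N


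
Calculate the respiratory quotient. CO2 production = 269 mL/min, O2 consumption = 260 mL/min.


RQ = VCO2 / VO2
RQ = 269 / 260
RQ = 1.035


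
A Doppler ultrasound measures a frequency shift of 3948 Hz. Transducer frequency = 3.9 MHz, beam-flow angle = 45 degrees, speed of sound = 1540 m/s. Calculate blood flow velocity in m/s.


v = fd * c / (2 * f0 * cos(theta))
v = 3948 * 1540 / (2 * 3.9000e+06 * cos(45))
v = 1.102 m/s


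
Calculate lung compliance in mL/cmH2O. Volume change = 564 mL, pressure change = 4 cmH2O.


C = dV / dP
C = 564 / 4
C = 141 mL/cmH2O


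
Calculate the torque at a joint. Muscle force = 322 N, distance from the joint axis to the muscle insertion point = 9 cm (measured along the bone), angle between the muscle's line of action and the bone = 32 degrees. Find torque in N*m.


Torque = F * d * sin(theta)   (moment arm = d*sin(theta))
d = 9 cm = 0.09 m
Torque = 322 * 0.09 * sin(32)
Torque = 15.36 N*m


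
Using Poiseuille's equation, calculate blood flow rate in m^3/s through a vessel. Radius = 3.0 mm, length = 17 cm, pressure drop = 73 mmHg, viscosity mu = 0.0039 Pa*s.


Q = pi*r^4*dP / (8*mu*L)
r = 0.003 m, L = 0.17 m
dP = 73 mmHg = 9732.506 Pa
Q = 4.6693e-04 m^3/s


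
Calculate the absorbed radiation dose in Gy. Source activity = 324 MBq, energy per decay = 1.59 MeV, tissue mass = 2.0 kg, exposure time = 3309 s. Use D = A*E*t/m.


A = 324 MBq = 3.2400e+08 Bq
E = 1.59 MeV = 2.54718e-13 J
D = A*E*t/m = 3.2400e+08*2.54718e-13*3309/2.0
D = 0.1365 Gy


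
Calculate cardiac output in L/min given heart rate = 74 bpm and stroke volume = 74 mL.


CO = HR * SV
CO = 74 * 74 / 1000
CO = 5.476 L/min


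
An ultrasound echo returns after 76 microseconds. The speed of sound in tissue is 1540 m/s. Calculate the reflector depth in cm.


depth = c * t / 2
t = 76 us = 7.6000e-05 s
depth = 1540 * 7.6000e-05 / 2
depth = 0.05852 m = 5.852 cm


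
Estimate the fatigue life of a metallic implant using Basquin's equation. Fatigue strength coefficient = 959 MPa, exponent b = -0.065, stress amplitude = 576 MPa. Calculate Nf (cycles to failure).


sigma_a = sigma_f' * (2Nf)^b
2Nf = (sigma_a/sigma_f')^(1/b)
2Nf = (576/959)^(1/-0.065)
2Nf = 2547.3828
Nf = 1274


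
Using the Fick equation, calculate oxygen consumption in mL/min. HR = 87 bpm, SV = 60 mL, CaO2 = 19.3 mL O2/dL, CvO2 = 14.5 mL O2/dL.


CO = HR*SV = 87*60/1000 = 5.22 L/min
a-v O2 diff = 19.3 - 14.5 = 4.8 mL/dL
VO2 = CO * (CaO2-CvO2) * 10 dL/L
VO2 = 5.22 * 4.8 * 10
VO2 = 250.6 mL/min


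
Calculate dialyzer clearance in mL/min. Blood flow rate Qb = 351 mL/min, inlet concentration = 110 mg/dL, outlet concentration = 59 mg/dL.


K = Qb * (Cb_in - Cb_out) / Cb_in
K = 351 * (110 - 59) / 110
K = 162.7 mL/min


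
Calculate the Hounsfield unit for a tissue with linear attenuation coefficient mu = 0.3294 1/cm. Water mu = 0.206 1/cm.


HU = ((mu_tissue - mu_water) / mu_water) * 1000
HU = ((0.3294 - 0.206) / 0.206) * 1000
HU = 599


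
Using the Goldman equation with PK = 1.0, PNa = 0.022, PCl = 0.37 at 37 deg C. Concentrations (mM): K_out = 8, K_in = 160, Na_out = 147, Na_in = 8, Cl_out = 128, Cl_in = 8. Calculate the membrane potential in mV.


Vm = (RT/F)*ln((PK*Ko + PNa*Nao + PCl*Cli)/(PK*Ki + PNa*Nai + PCl*Clo))
Numer = 14.194, Denom = 207.536
Vm = -71.69 mV


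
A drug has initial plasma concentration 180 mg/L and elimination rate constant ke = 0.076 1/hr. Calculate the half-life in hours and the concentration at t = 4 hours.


t_half = ln(2) / ke = 0.693147 / 0.076 = 9.12 hr
C(t) = C0 * exp(-ke*t) = 180 * exp(-0.076*4)
C(4) = 132.8 mg/L


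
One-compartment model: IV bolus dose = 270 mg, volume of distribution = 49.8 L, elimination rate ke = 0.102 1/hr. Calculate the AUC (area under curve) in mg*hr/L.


C0 = Dose/Vd = 270/49.8 = 5.42169 mg/L
AUC = C0/ke = 5.42169/0.102
AUC = 53.15 mg*hr/L


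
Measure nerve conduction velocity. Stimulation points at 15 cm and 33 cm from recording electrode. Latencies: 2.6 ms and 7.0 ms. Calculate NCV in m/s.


Distance = (33 - 15) / 100 = 0.18 m
dt = (7.0 - 2.6) / 1000 = 0.0044 s
NCV = dist / dt = 40.91 m/s


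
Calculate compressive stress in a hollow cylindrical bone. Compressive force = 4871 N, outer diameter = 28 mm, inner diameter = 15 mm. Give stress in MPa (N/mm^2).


A = pi*(r_o^2 - r_i^2)
r_o = 14 mm, r_i = 7.5 mm
A = 439.038 mm^2
sigma = F/A = 4871 / 439.038
sigma = 11.09 MPa


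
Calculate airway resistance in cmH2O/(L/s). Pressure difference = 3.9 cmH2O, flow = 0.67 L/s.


R = dP / flow
R = 3.9 / 0.67
R = 5.821 cmH2O/(L/s)


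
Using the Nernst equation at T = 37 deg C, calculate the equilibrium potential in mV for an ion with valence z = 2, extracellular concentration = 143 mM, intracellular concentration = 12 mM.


E = (RT/(zF)) * ln(C_out/C_in)
T = 37 + 273.15 = 310.15 K
E = (8.314 * 310.15 / (2 * 96485)) * ln(143/12)
E = 33.11 mV


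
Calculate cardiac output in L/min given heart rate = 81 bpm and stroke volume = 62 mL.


CO = HR * SV
CO = 81 * 62 / 1000
CO = 5.022 L/min


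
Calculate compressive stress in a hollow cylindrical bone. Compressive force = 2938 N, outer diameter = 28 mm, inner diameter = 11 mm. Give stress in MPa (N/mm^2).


A = pi*(r_o^2 - r_i^2)
r_o = 14 mm, r_i = 5.5 mm
A = 520.719 mm^2
sigma = F/A = 2938 / 520.719
sigma = 5.642 MPa


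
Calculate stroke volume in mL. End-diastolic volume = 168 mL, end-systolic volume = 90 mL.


SV = EDV - ESV
SV = 168 - 90
SV = 78 mL


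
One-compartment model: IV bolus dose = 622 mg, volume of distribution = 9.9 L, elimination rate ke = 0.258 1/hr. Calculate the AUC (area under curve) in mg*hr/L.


C0 = Dose/Vd = 622/9.9 = 62.8283 mg/L
AUC = C0/ke = 62.8283/0.258
AUC = 243.5 mg*hr/L


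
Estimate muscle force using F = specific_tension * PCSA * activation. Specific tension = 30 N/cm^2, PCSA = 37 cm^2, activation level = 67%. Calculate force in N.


F = sigma * PCSA * activation
F = 30 * 37 * 0.67
F = 743.7 N


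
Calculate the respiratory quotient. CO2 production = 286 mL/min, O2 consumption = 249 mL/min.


RQ = VCO2 / VO2
RQ = 286 / 249
RQ = 1.149


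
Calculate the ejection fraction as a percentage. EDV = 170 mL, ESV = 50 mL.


SV = EDV - ESV = 170 - 50 = 120 mL
EF = SV/EDV * 100 = 120/170 * 100
EF = 70.59%


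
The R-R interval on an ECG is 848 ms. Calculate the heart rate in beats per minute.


HR = 60 / RR_interval(s)
RR = 848 ms = 0.848 s
HR = 60 / 0.848 = 70.75 bpm


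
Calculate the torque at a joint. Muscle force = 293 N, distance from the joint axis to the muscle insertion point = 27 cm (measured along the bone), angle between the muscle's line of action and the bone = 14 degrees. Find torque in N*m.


Torque = F * d * sin(theta)   (moment arm = d*sin(theta))
d = 27 cm = 0.27 m
Torque = 293 * 0.27 * sin(14)
Torque = 19.14 N*m


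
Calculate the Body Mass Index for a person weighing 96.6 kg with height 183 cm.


BMI = weight / height^2
height = 183 cm = 1.83 m
BMI = 96.6 / 1.83^2
BMI = 28.85 kg/m^2


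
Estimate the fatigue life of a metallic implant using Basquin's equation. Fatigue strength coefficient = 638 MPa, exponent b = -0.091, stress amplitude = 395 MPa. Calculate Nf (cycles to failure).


sigma_a = sigma_f' * (2Nf)^b
2Nf = (sigma_a/sigma_f')^(1/b)
2Nf = (395/638)^(1/-0.091)
2Nf = 194.16513
Nf = 97.08


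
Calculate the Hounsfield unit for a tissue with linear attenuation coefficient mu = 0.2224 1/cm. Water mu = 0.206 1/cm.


HU = ((mu_tissue - mu_water) / mu_water) * 1000
HU = ((0.2224 - 0.206) / 0.206) * 1000
HU = 79.61


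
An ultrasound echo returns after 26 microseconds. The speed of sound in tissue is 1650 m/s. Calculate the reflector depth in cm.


depth = c * t / 2
t = 26 us = 2.6000e-05 s
depth = 1650 * 2.6000e-05 / 2
depth = 0.02145 m = 2.145 cm


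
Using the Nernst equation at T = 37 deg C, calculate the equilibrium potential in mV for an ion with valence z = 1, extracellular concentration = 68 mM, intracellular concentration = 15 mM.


E = (RT/(zF)) * ln(C_out/C_in)
T = 37 + 273.15 = 310.15 K
E = (8.314 * 310.15 / (1 * 96485)) * ln(68/15)
E = 40.39 mV


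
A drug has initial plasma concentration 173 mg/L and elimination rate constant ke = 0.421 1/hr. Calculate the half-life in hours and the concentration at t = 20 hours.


t_half = ln(2) / ke = 0.693147 / 0.421 = 1.646 hr
C(t) = C0 * exp(-ke*t) = 173 * exp(-0.421*20)
C(20) = 0.03813 mg/L


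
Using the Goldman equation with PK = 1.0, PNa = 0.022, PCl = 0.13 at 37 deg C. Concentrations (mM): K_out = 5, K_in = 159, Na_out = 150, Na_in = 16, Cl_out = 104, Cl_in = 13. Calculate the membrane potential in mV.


Vm = (RT/F)*ln((PK*Ko + PNa*Nao + PCl*Cli)/(PK*Ki + PNa*Nai + PCl*Clo))
Numer = 9.99, Denom = 172.872
Vm = -76.19 mV


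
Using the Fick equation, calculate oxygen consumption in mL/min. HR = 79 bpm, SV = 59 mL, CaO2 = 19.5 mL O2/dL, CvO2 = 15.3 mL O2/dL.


CO = HR*SV = 79*59/1000 = 4.661 L/min
a-v O2 diff = 19.5 - 15.3 = 4.2 mL/dL
VO2 = CO * (CaO2-CvO2) * 10 dL/L
VO2 = 4.661 * 4.2 * 10
VO2 = 195.8 mL/min


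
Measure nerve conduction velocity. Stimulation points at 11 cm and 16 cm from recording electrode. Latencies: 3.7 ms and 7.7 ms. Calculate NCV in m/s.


Distance = (16 - 11) / 100 = 0.05 m
dt = (7.7 - 3.7) / 1000 = 0.004 s
NCV = dist / dt = 12.5 m/s


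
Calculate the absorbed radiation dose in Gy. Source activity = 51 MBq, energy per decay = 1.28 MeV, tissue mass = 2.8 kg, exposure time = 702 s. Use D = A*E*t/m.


A = 51 MBq = 5.1000e+07 Bq
E = 1.28 MeV = 2.05056e-13 J
D = A*E*t/m = 5.1000e+07*2.05056e-13*702/2.8
D = 0.002622 Gy


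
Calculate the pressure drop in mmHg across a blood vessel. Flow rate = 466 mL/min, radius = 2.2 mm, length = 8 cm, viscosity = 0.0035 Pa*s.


dP = 8*mu*L*Q / (pi*r^4)
Q = 466 mL/min = 7.76667e-06 m^3/s
dP = 236.397 Pa = 236.397 / 133.322 mmHg = 1.773 mmHg


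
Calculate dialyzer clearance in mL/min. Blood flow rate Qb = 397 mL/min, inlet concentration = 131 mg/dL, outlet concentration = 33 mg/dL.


K = Qb * (Cb_in - Cb_out) / Cb_in
K = 397 * (131 - 33) / 131
K = 297 mL/min


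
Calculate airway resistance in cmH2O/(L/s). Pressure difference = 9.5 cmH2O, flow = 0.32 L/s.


R = dP / flow
R = 9.5 / 0.32
R = 29.69 cmH2O/(L/s)


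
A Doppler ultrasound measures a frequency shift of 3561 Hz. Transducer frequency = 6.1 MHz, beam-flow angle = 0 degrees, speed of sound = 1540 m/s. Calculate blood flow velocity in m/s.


v = fd * c / (2 * f0 * cos(theta))
v = 3561 * 1540 / (2 * 6.1000e+06 * cos(0))
v = 0.4495 m/s


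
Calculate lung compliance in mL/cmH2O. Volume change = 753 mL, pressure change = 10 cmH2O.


C = dV / dP
C = 753 / 10
C = 75.3 mL/cmH2O


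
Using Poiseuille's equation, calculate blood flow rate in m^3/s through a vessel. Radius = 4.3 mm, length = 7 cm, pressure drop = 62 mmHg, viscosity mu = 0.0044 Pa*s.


Q = pi*r^4*dP / (8*mu*L)
r = 0.0043 m, L = 0.07 m
dP = 62 mmHg = 8265.964 Pa
Q = 0.003603 m^3/s


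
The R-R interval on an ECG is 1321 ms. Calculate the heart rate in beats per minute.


HR = 60 / RR_interval(s)
RR = 1321 ms = 1.321 s
HR = 60 / 1.321 = 45.42 bpm


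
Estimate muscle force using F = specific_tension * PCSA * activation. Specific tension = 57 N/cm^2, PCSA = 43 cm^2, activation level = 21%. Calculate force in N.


F = sigma * PCSA * activation
F = 57 * 43 * 0.21
F = 514.7 N


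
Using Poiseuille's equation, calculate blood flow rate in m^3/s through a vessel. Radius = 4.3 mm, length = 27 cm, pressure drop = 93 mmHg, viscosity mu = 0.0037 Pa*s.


Q = pi*r^4*dP / (8*mu*L)
r = 0.0043 m, L = 0.27 m
dP = 93 mmHg = 12398.946 Pa
Q = 0.001666 m^3/s


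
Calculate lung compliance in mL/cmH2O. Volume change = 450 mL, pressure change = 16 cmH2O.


C = dV / dP
C = 450 / 16
C = 28.12 mL/cmH2O


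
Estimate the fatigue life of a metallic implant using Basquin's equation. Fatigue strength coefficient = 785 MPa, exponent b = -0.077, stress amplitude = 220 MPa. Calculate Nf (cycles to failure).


sigma_a = sigma_f' * (2Nf)^b
2Nf = (sigma_a/sigma_f')^(1/b)
2Nf = (220/785)^(1/-0.077)
2Nf = 14949823
Nf = 7.4749e+06


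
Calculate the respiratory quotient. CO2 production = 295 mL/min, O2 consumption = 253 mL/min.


RQ = VCO2 / VO2
RQ = 295 / 253
RQ = 1.166


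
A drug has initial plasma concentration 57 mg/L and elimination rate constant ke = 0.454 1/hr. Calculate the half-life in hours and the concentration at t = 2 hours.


t_half = ln(2) / ke = 0.693147 / 0.454 = 1.527 hr
C(t) = C0 * exp(-ke*t) = 57 * exp(-0.454*2)
C(2) = 22.99 mg/L


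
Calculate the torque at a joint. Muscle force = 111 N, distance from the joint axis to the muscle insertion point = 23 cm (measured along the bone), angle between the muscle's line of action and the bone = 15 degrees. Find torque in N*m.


Torque = F * d * sin(theta)   (moment arm = d*sin(theta))
d = 23 cm = 0.23 m
Torque = 111 * 0.23 * sin(15)
Torque = 6.608 N*m


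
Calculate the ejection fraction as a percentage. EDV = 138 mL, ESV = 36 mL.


SV = EDV - ESV = 138 - 36 = 102 mL
EF = SV/EDV * 100 = 102/138 * 100
EF = 73.91%


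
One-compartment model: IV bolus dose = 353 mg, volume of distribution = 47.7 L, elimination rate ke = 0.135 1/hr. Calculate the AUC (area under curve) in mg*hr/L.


C0 = Dose/Vd = 353/47.7 = 7.40042 mg/L
AUC = C0/ke = 7.40042/0.135
AUC = 54.82 mg*hr/L


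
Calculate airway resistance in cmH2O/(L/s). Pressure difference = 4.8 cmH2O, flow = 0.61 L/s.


R = dP / flow
R = 4.8 / 0.61
R = 7.869 cmH2O/(L/s)


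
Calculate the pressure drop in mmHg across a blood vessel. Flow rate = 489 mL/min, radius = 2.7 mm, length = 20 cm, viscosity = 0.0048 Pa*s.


dP = 8*mu*L*Q / (pi*r^4)
Q = 489 mL/min = 8.15e-06 m^3/s
dP = 374.899 Pa = 374.899 / 133.322 mmHg = 2.812 mmHg


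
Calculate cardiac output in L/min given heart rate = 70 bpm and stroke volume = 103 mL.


CO = HR * SV
CO = 70 * 103 / 1000
CO = 7.21 L/min


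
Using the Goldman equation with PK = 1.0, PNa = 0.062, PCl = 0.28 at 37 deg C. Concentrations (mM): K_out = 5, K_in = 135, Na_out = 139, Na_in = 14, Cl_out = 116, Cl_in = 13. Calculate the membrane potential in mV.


Vm = (RT/F)*ln((PK*Ko + PNa*Nao + PCl*Cli)/(PK*Ki + PNa*Nai + PCl*Clo))
Numer = 17.258, Denom = 168.348
Vm = -60.87 mV


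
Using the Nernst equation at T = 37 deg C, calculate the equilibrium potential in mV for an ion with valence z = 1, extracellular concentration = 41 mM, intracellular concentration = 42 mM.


E = (RT/(zF)) * ln(C_out/C_in)
T = 37 + 273.15 = 310.15 K
E = (8.314 * 310.15 / (1 * 96485)) * ln(41/42)
E = -0.644 mV


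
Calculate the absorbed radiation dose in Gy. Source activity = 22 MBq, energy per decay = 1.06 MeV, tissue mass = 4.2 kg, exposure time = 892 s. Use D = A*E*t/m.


A = 22 MBq = 2.2000e+07 Bq
E = 1.06 MeV = 1.69812e-13 J
D = A*E*t/m = 2.2000e+07*1.69812e-13*892/4.2
D = 7.9343e-04 Gy


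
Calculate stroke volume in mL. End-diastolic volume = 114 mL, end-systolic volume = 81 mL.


SV = EDV - ESV
SV = 114 - 81
SV = 33 mL


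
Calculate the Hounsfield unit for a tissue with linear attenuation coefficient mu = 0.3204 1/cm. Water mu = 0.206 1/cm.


HU = ((mu_tissue - mu_water) / mu_water) * 1000
HU = ((0.3204 - 0.206) / 0.206) * 1000
HU = 555.3


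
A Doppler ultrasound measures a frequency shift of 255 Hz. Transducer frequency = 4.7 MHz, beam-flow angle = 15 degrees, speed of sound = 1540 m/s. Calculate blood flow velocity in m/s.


v = fd * c / (2 * f0 * cos(theta))
v = 255 * 1540 / (2 * 4.7000e+06 * cos(15))
v = 0.04325 m/s


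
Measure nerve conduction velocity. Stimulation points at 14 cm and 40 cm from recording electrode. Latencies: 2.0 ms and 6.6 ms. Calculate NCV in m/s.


Distance = (40 - 14) / 100 = 0.26 m
dt = (6.6 - 2.0) / 1000 = 0.0046 s
NCV = dist / dt = 56.52 m/s


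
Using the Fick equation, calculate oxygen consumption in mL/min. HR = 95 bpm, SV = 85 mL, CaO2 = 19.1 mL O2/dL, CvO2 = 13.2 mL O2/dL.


CO = HR*SV = 95*85/1000 = 8.075 L/min
a-v O2 diff = 19.1 - 13.2 = 5.9 mL/dL
VO2 = CO * (CaO2-CvO2) * 10 dL/L
VO2 = 8.075 * 5.9 * 10
VO2 = 476.4 mL/min


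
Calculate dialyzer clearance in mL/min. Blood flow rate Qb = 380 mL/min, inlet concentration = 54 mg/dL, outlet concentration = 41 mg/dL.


K = Qb * (Cb_in - Cb_out) / Cb_in
K = 380 * (54 - 41) / 54
K = 91.48 mL/min


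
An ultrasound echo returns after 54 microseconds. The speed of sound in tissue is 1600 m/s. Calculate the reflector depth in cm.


depth = c * t / 2
t = 54 us = 5.4000e-05 s
depth = 1600 * 5.4000e-05 / 2
depth = 0.0432 m = 4.32 cm


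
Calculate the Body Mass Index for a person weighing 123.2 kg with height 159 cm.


BMI = weight / height^2
height = 159 cm = 1.59 m
BMI = 123.2 / 1.59^2
BMI = 48.73 kg/m^2


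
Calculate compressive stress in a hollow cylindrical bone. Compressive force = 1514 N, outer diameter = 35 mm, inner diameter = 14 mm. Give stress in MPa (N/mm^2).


A = pi*(r_o^2 - r_i^2)
r_o = 17.5 mm, r_i = 7 mm
A = 808.175 mm^2
sigma = F/A = 1514 / 808.175
sigma = 1.873 MPa


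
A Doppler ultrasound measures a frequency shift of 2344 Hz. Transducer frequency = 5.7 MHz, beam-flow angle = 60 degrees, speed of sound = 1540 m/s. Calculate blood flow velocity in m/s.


v = fd * c / (2 * f0 * cos(theta))
v = 2344 * 1540 / (2 * 5.7000e+06 * cos(60))
v = 0.6333 m/s


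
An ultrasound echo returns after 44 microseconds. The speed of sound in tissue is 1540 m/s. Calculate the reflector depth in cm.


depth = c * t / 2
t = 44 us = 4.4000e-05 s
depth = 1540 * 4.4000e-05 / 2
depth = 0.03388 m = 3.388 cm


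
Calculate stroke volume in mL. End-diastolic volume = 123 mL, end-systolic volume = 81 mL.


SV = EDV - ESV
SV = 123 - 81
SV = 42 mL


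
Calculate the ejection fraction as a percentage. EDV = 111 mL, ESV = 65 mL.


SV = EDV - ESV = 111 - 65 = 46 mL
EF = SV/EDV * 100 = 46/111 * 100
EF = 41.44%


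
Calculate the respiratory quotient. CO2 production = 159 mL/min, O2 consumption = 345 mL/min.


RQ = VCO2 / VO2
RQ = 159 / 345
RQ = 0.4609


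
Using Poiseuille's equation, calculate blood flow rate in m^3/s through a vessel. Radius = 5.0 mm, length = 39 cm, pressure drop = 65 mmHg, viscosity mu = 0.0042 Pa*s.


Q = pi*r^4*dP / (8*mu*L)
r = 0.005 m, L = 0.39 m
dP = 65 mmHg = 8665.93 Pa
Q = 0.001298 m^3/s


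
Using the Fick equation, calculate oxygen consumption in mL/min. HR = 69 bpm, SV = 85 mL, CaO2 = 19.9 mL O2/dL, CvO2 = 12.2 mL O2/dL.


CO = HR*SV = 69*85/1000 = 5.865 L/min
a-v O2 diff = 19.9 - 12.2 = 7.7 mL/dL
VO2 = CO * (CaO2-CvO2) * 10 dL/L
VO2 = 5.865 * 7.7 * 10
VO2 = 451.6 mL/min


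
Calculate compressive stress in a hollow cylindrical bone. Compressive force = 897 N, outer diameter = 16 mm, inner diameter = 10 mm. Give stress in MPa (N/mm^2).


A = pi*(r_o^2 - r_i^2)
r_o = 8 mm, r_i = 5 mm
A = 122.522 mm^2
sigma = F/A = 897 / 122.522
sigma = 7.321 MPa


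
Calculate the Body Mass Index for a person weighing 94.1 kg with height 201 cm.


BMI = weight / height^2
height = 201 cm = 2.01 m
BMI = 94.1 / 2.01^2
BMI = 23.29 kg/m^2


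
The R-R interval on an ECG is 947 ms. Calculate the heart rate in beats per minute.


HR = 60 / RR_interval(s)
RR = 947 ms = 0.947 s
HR = 60 / 0.947 = 63.36 bpm


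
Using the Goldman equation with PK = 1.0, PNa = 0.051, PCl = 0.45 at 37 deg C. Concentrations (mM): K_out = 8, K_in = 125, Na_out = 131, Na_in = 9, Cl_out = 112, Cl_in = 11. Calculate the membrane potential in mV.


Vm = (RT/F)*ln((PK*Ko + PNa*Nao + PCl*Cli)/(PK*Ki + PNa*Nai + PCl*Clo))
Numer = 19.631, Denom = 175.859
Vm = -58.6 mV


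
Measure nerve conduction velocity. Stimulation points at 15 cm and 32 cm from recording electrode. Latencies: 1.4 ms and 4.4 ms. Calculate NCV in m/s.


Distance = (32 - 15) / 100 = 0.17 m
dt = (4.4 - 1.4) / 1000 = 0.003 s
NCV = dist / dt = 56.67 m/s


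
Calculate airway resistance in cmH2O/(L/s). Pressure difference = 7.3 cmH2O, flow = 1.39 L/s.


R = dP / flow
R = 7.3 / 1.39
R = 5.252 cmH2O/(L/s)


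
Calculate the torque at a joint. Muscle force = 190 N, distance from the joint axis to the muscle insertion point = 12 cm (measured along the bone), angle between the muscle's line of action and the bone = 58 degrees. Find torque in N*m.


Torque = F * d * sin(theta)   (moment arm = d*sin(theta))
d = 12 cm = 0.12 m
Torque = 190 * 0.12 * sin(58)
Torque = 19.34 N*m


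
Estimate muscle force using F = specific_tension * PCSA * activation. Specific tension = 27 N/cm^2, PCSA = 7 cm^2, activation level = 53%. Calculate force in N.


F = sigma * PCSA * activation
F = 27 * 7 * 0.53
F = 100.2 N


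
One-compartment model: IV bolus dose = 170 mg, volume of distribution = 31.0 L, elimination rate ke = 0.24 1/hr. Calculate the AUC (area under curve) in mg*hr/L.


C0 = Dose/Vd = 170/31.0 = 5.48387 mg/L
AUC = C0/ke = 5.48387/0.24
AUC = 22.85 mg*hr/L


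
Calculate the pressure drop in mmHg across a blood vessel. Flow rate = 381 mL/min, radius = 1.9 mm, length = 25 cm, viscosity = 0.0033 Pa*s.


dP = 8*mu*L*Q / (pi*r^4)
Q = 381 mL/min = 6.35e-06 m^3/s
dP = 1023.65 Pa = 1023.65 / 133.322 mmHg = 7.678 mmHg


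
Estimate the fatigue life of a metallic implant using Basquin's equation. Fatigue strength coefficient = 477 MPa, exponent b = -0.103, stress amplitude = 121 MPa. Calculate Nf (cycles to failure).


sigma_a = sigma_f' * (2Nf)^b
2Nf = (sigma_a/sigma_f')^(1/b)
2Nf = (121/477)^(1/-0.103)
2Nf = 607876.87
Nf = 3.039e+05


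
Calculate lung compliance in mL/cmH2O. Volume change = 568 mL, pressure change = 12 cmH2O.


C = dV / dP
C = 568 / 12
C = 47.33 mL/cmH2O


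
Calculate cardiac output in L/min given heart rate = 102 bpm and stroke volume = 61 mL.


CO = HR * SV
CO = 102 * 61 / 1000
CO = 6.222 L/min


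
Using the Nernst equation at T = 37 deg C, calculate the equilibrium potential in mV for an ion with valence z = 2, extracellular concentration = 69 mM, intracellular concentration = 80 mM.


E = (RT/(zF)) * ln(C_out/C_in)
T = 37 + 273.15 = 310.15 K
E = (8.314 * 310.15 / (2 * 96485)) * ln(69/80)
E = -1.977 mV


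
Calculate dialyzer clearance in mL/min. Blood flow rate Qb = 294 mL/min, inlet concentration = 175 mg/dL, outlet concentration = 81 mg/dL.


K = Qb * (Cb_in - Cb_out) / Cb_in
K = 294 * (175 - 81) / 175
K = 157.9 mL/min


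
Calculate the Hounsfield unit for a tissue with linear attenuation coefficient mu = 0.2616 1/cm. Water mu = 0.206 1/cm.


HU = ((mu_tissue - mu_water) / mu_water) * 1000
HU = ((0.2616 - 0.206) / 0.206) * 1000
HU = 269.9


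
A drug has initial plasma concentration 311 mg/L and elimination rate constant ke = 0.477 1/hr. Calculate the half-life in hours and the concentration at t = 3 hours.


t_half = ln(2) / ke = 0.693147 / 0.477 = 1.453 hr
C(t) = C0 * exp(-ke*t) = 311 * exp(-0.477*3)
C(3) = 74.35 mg/L


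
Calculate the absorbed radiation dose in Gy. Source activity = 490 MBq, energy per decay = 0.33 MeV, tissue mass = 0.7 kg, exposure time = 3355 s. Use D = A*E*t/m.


A = 490 MBq = 4.9000e+08 Bq
E = 0.33 MeV = 5.2866e-14 J
D = A*E*t/m = 4.9000e+08*5.2866e-14*3355/0.7
D = 0.1242 Gy


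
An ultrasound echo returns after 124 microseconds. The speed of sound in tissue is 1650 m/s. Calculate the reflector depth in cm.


depth = c * t / 2
t = 124 us = 1.2400e-04 s
depth = 1650 * 1.2400e-04 / 2
depth = 0.1023 m = 10.23 cm


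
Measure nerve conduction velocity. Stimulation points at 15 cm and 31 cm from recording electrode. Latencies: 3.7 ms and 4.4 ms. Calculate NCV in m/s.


Distance = (31 - 15) / 100 = 0.16 m
dt = (4.4 - 3.7) / 1000 = 7.0000e-04 s
NCV = dist / dt = 228.6 m/s


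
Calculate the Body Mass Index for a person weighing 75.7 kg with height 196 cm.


BMI = weight / height^2
height = 196 cm = 1.96 m
BMI = 75.7 / 1.96^2
BMI = 19.71 kg/m^2


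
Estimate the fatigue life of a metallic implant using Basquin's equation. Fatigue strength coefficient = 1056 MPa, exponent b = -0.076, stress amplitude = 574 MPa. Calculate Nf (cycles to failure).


sigma_a = sigma_f' * (2Nf)^b
2Nf = (sigma_a/sigma_f')^(1/b)
2Nf = (574/1056)^(1/-0.076)
2Nf = 3044.9438
Nf = 1522


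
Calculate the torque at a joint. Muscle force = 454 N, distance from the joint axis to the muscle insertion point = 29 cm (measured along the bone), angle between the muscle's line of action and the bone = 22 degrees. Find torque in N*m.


Torque = F * d * sin(theta)   (moment arm = d*sin(theta))
d = 29 cm = 0.29 m
Torque = 454 * 0.29 * sin(22)
Torque = 49.32 N*m


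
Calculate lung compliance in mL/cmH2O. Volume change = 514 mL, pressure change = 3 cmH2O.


C = dV / dP
C = 514 / 3
C = 171.3 mL/cmH2O


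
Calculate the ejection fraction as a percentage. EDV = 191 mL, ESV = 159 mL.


SV = EDV - ESV = 191 - 159 = 32 mL
EF = SV/EDV * 100 = 32/191 * 100
EF = 16.75%


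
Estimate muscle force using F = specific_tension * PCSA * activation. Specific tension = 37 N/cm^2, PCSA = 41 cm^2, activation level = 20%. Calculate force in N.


F = sigma * PCSA * activation
F = 37 * 41 * 0.2
F = 303.4 N


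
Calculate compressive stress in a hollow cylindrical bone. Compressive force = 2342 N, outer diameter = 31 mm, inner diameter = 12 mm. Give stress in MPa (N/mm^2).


A = pi*(r_o^2 - r_i^2)
r_o = 15.5 mm, r_i = 6 mm
A = 641.67 mm^2
sigma = F/A = 2342 / 641.67
sigma = 3.65 MPa


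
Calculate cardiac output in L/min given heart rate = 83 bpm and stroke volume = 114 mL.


CO = HR * SV
CO = 83 * 114 / 1000
CO = 9.462 L/min


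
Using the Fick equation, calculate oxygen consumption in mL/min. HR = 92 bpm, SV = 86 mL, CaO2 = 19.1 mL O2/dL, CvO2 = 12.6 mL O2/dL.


CO = HR*SV = 92*86/1000 = 7.912 L/min
a-v O2 diff = 19.1 - 12.6 = 6.5 mL/dL
VO2 = CO * (CaO2-CvO2) * 10 dL/L
VO2 = 7.912 * 6.5 * 10
VO2 = 514.3 mL/min


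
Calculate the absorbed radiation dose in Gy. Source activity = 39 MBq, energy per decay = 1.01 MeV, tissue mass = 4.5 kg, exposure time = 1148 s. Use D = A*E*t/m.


A = 39 MBq = 3.9000e+07 Bq
E = 1.01 MeV = 1.61802e-13 J
D = A*E*t/m = 3.9000e+07*1.61802e-13*1148/4.5
D = 0.00161 Gy


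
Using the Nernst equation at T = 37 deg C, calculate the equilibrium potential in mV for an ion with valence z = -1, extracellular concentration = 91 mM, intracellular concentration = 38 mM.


E = (RT/(zF)) * ln(C_out/C_in)
T = 37 + 273.15 = 310.15 K
E = (8.314 * 310.15 / (-1 * 96485)) * ln(91/38)
E = -23.34 mV


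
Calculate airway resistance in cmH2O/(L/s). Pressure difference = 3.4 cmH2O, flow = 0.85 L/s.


R = dP / flow
R = 3.4 / 0.85
R = 4 cmH2O/(L/s)


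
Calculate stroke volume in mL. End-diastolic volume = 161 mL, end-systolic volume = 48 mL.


SV = EDV - ESV
SV = 161 - 48
SV = 113 mL


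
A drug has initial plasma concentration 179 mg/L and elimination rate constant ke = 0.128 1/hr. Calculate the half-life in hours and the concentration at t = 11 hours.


t_half = ln(2) / ke = 0.693147 / 0.128 = 5.415 hr
C(t) = C0 * exp(-ke*t) = 179 * exp(-0.128*11)
C(11) = 43.79 mg/L


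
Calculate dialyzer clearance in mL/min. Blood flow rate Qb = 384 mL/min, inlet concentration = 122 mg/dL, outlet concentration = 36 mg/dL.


K = Qb * (Cb_in - Cb_out) / Cb_in
K = 384 * (122 - 36) / 122
K = 270.7 mL/min
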